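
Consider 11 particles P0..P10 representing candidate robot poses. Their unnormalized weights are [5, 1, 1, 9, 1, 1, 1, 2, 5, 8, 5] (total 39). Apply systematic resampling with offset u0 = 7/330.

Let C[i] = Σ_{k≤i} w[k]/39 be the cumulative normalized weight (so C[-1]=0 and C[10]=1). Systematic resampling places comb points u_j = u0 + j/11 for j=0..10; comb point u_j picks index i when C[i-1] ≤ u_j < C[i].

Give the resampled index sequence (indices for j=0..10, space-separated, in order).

0 0 3 3 3 6 8 8 9 9 10

C = [5/39, 2/13, 7/39, 16/39, 17/39, 6/13, 19/39, 7/13, 2/3, 34/39, 1]
j=0: u_0=7/330 ∈ [0, 5/39) → index 0
j=1: u_1=37/330 ∈ [0, 5/39) → index 0
j=2: u_2=67/330 ∈ [7/39, 16/39) → index 3
j=3: u_3=97/330 ∈ [7/39, 16/39) → index 3
j=4: u_4=127/330 ∈ [7/39, 16/39) → index 3
j=5: u_5=157/330 ∈ [6/13, 19/39) → index 6
j=6: u_6=17/30 ∈ [7/13, 2/3) → index 8
j=7: u_7=217/330 ∈ [7/13, 2/3) → index 8
j=8: u_8=247/330 ∈ [2/3, 34/39) → index 9
j=9: u_9=277/330 ∈ [2/3, 34/39) → index 9
j=10: u_10=307/330 ∈ [34/39, 1) → index 10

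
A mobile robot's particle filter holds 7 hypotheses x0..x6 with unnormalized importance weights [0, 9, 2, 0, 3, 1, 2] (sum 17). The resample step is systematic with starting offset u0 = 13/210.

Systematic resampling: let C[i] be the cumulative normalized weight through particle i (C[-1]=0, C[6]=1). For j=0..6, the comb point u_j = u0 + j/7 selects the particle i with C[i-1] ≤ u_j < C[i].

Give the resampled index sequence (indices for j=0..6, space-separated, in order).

C = [0, 9/17, 11/17, 11/17, 14/17, 15/17, 1]
j=0: u_0=13/210 ∈ [0, 9/17) → index 1
j=1: u_1=43/210 ∈ [0, 9/17) → index 1
j=2: u_2=73/210 ∈ [0, 9/17) → index 1
j=3: u_3=103/210 ∈ [0, 9/17) → index 1
j=4: u_4=19/30 ∈ [9/17, 11/17) → index 2
j=5: u_5=163/210 ∈ [11/17, 14/17) → index 4
j=6: u_6=193/210 ∈ [15/17, 1) → index 6

1 1 1 1 2 4 6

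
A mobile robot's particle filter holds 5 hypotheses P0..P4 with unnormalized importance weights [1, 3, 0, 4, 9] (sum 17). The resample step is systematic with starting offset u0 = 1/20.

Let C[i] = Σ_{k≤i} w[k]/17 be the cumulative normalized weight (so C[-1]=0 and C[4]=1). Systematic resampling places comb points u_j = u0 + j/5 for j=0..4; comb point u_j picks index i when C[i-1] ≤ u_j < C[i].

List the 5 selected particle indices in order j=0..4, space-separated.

C = [1/17, 4/17, 4/17, 8/17, 1]
j=0: u_0=1/20 ∈ [0, 1/17) → index 0
j=1: u_1=1/4 ∈ [4/17, 8/17) → index 3
j=2: u_2=9/20 ∈ [4/17, 8/17) → index 3
j=3: u_3=13/20 ∈ [8/17, 1) → index 4
j=4: u_4=17/20 ∈ [8/17, 1) → index 4

0 3 3 4 4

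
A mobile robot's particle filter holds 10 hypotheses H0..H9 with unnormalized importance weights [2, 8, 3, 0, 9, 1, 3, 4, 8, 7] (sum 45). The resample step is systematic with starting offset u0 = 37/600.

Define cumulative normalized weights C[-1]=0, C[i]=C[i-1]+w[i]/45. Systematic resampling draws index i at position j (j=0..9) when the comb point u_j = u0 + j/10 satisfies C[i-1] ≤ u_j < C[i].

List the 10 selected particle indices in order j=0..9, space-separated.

1 1 2 4 4 6 7 8 9 9

C = [2/45, 2/9, 13/45, 13/45, 22/45, 23/45, 26/45, 2/3, 38/45, 1]
j=0: u_0=37/600 ∈ [2/45, 2/9) → index 1
j=1: u_1=97/600 ∈ [2/45, 2/9) → index 1
j=2: u_2=157/600 ∈ [2/9, 13/45) → index 2
j=3: u_3=217/600 ∈ [13/45, 22/45) → index 4
j=4: u_4=277/600 ∈ [13/45, 22/45) → index 4
j=5: u_5=337/600 ∈ [23/45, 26/45) → index 6
j=6: u_6=397/600 ∈ [26/45, 2/3) → index 7
j=7: u_7=457/600 ∈ [2/3, 38/45) → index 8
j=8: u_8=517/600 ∈ [38/45, 1) → index 9
j=9: u_9=577/600 ∈ [38/45, 1) → index 9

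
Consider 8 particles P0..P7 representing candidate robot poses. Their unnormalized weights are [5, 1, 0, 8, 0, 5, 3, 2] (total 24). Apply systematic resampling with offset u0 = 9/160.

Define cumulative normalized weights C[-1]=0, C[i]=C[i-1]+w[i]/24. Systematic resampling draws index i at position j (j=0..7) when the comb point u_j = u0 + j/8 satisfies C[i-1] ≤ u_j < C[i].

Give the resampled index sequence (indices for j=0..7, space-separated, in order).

C = [5/24, 1/4, 1/4, 7/12, 7/12, 19/24, 11/12, 1]
j=0: u_0=9/160 ∈ [0, 5/24) → index 0
j=1: u_1=29/160 ∈ [0, 5/24) → index 0
j=2: u_2=49/160 ∈ [1/4, 7/12) → index 3
j=3: u_3=69/160 ∈ [1/4, 7/12) → index 3
j=4: u_4=89/160 ∈ [1/4, 7/12) → index 3
j=5: u_5=109/160 ∈ [7/12, 19/24) → index 5
j=6: u_6=129/160 ∈ [19/24, 11/12) → index 6
j=7: u_7=149/160 ∈ [11/12, 1) → index 7

0 0 3 3 3 5 6 7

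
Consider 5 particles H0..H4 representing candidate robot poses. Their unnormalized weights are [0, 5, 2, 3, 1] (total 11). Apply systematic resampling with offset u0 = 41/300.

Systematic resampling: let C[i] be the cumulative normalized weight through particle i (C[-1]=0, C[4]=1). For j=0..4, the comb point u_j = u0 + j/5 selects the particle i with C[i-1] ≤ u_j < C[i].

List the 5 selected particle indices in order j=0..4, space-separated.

1 1 2 3 4

C = [0, 5/11, 7/11, 10/11, 1]
j=0: u_0=41/300 ∈ [0, 5/11) → index 1
j=1: u_1=101/300 ∈ [0, 5/11) → index 1
j=2: u_2=161/300 ∈ [5/11, 7/11) → index 2
j=3: u_3=221/300 ∈ [7/11, 10/11) → index 3
j=4: u_4=281/300 ∈ [10/11, 1) → index 4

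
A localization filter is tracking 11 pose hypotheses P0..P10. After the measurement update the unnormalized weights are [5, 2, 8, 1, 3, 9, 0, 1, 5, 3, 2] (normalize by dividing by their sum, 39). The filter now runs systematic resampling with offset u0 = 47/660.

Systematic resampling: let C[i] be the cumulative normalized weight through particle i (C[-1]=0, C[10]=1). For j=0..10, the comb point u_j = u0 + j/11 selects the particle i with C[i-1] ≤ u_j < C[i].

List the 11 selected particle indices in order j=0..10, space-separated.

C = [5/39, 7/39, 5/13, 16/39, 19/39, 28/39, 28/39, 29/39, 34/39, 37/39, 1]
j=0: u_0=47/660 ∈ [0, 5/39) → index 0
j=1: u_1=107/660 ∈ [5/39, 7/39) → index 1
j=2: u_2=167/660 ∈ [7/39, 5/13) → index 2
j=3: u_3=227/660 ∈ [7/39, 5/13) → index 2
j=4: u_4=287/660 ∈ [16/39, 19/39) → index 4
j=5: u_5=347/660 ∈ [19/39, 28/39) → index 5
j=6: u_6=37/60 ∈ [19/39, 28/39) → index 5
j=7: u_7=467/660 ∈ [19/39, 28/39) → index 5
j=8: u_8=527/660 ∈ [29/39, 34/39) → index 8
j=9: u_9=587/660 ∈ [34/39, 37/39) → index 9
j=10: u_10=647/660 ∈ [37/39, 1) → index 10

0 1 2 2 4 5 5 5 8 9 10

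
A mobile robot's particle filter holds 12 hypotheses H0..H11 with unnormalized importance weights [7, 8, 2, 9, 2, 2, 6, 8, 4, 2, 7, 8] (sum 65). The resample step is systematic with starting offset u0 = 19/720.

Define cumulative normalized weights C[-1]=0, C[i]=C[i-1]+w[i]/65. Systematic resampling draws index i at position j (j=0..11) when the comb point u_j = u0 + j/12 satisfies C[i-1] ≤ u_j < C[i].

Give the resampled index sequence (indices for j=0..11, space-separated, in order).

0 1 1 3 3 5 6 7 8 10 10 11

C = [7/65, 3/13, 17/65, 2/5, 28/65, 6/13, 36/65, 44/65, 48/65, 10/13, 57/65, 1]
j=0: u_0=19/720 ∈ [0, 7/65) → index 0
j=1: u_1=79/720 ∈ [7/65, 3/13) → index 1
j=2: u_2=139/720 ∈ [7/65, 3/13) → index 1
j=3: u_3=199/720 ∈ [17/65, 2/5) → index 3
j=4: u_4=259/720 ∈ [17/65, 2/5) → index 3
j=5: u_5=319/720 ∈ [28/65, 6/13) → index 5
j=6: u_6=379/720 ∈ [6/13, 36/65) → index 6
j=7: u_7=439/720 ∈ [36/65, 44/65) → index 7
j=8: u_8=499/720 ∈ [44/65, 48/65) → index 8
j=9: u_9=559/720 ∈ [10/13, 57/65) → index 10
j=10: u_10=619/720 ∈ [10/13, 57/65) → index 10
j=11: u_11=679/720 ∈ [57/65, 1) → index 11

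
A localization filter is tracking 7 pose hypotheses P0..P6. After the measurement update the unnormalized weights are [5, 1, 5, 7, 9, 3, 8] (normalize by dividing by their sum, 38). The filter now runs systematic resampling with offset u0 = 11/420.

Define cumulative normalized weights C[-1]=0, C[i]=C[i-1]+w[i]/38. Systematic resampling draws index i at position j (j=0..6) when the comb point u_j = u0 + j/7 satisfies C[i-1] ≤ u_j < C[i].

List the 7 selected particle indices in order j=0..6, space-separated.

0 2 3 3 4 5 6

C = [5/38, 3/19, 11/38, 9/19, 27/38, 15/19, 1]
j=0: u_0=11/420 ∈ [0, 5/38) → index 0
j=1: u_1=71/420 ∈ [3/19, 11/38) → index 2
j=2: u_2=131/420 ∈ [11/38, 9/19) → index 3
j=3: u_3=191/420 ∈ [11/38, 9/19) → index 3
j=4: u_4=251/420 ∈ [9/19, 27/38) → index 4
j=5: u_5=311/420 ∈ [27/38, 15/19) → index 5
j=6: u_6=53/60 ∈ [15/19, 1) → index 6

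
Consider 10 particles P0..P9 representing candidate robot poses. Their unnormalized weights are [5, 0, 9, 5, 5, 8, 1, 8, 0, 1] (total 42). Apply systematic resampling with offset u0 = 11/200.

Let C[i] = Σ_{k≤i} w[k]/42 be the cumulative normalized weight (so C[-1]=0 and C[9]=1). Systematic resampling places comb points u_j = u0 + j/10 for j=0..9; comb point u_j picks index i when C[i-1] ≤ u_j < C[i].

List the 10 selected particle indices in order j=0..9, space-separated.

C = [5/42, 5/42, 1/3, 19/42, 4/7, 16/21, 11/14, 41/42, 41/42, 1]
j=0: u_0=11/200 ∈ [0, 5/42) → index 0
j=1: u_1=31/200 ∈ [5/42, 1/3) → index 2
j=2: u_2=51/200 ∈ [5/42, 1/3) → index 2
j=3: u_3=71/200 ∈ [1/3, 19/42) → index 3
j=4: u_4=91/200 ∈ [19/42, 4/7) → index 4
j=5: u_5=111/200 ∈ [19/42, 4/7) → index 4
j=6: u_6=131/200 ∈ [4/7, 16/21) → index 5
j=7: u_7=151/200 ∈ [4/7, 16/21) → index 5
j=8: u_8=171/200 ∈ [11/14, 41/42) → index 7
j=9: u_9=191/200 ∈ [11/14, 41/42) → index 7

0 2 2 3 4 4 5 5 7 7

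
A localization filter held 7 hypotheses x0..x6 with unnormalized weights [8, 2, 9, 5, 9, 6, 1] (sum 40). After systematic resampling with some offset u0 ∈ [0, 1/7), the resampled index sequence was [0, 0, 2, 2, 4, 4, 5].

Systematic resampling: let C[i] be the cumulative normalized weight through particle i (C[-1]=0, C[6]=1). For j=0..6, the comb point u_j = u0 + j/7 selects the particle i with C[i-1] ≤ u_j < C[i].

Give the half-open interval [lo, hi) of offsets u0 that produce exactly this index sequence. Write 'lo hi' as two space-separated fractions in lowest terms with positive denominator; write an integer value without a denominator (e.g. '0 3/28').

1/35 13/280

C = [1/5, 1/4, 19/40, 3/5, 33/40, 39/40, 1]
j=0 picked index 0: u0 ∈ [0, 1/5)
j=1 picked index 0: u0 ∈ [-1/7, 2/35)
j=2 picked index 2: u0 ∈ [-1/28, 53/280)
j=3 picked index 2: u0 ∈ [-5/28, 13/280)
j=4 picked index 4: u0 ∈ [1/35, 71/280)
j=5 picked index 4: u0 ∈ [-4/35, 31/280)
j=6 picked index 5: u0 ∈ [-9/280, 33/280)
intersection: [1/35, 13/280)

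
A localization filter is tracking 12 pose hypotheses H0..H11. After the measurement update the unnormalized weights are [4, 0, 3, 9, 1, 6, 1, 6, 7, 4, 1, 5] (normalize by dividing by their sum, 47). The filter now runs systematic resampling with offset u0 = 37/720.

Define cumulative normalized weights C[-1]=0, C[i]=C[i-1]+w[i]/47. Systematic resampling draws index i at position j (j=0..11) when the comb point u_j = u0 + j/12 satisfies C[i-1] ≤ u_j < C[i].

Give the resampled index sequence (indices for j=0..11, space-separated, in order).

C = [4/47, 4/47, 7/47, 16/47, 17/47, 23/47, 24/47, 30/47, 37/47, 41/47, 42/47, 1]
j=0: u_0=37/720 ∈ [0, 4/47) → index 0
j=1: u_1=97/720 ∈ [4/47, 7/47) → index 2
j=2: u_2=157/720 ∈ [7/47, 16/47) → index 3
j=3: u_3=217/720 ∈ [7/47, 16/47) → index 3
j=4: u_4=277/720 ∈ [17/47, 23/47) → index 5
j=5: u_5=337/720 ∈ [17/47, 23/47) → index 5
j=6: u_6=397/720 ∈ [24/47, 30/47) → index 7
j=7: u_7=457/720 ∈ [24/47, 30/47) → index 7
j=8: u_8=517/720 ∈ [30/47, 37/47) → index 8
j=9: u_9=577/720 ∈ [37/47, 41/47) → index 9
j=10: u_10=637/720 ∈ [41/47, 42/47) → index 10
j=11: u_11=697/720 ∈ [42/47, 1) → index 11

0 2 3 3 5 5 7 7 8 9 10 11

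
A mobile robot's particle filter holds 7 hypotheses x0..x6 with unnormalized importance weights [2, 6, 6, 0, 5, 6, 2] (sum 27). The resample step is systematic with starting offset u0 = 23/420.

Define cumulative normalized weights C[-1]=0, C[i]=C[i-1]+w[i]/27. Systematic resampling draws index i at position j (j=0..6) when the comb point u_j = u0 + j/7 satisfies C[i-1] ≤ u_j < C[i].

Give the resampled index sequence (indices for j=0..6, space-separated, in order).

C = [2/27, 8/27, 14/27, 14/27, 19/27, 25/27, 1]
j=0: u_0=23/420 ∈ [0, 2/27) → index 0
j=1: u_1=83/420 ∈ [2/27, 8/27) → index 1
j=2: u_2=143/420 ∈ [8/27, 14/27) → index 2
j=3: u_3=29/60 ∈ [8/27, 14/27) → index 2
j=4: u_4=263/420 ∈ [14/27, 19/27) → index 4
j=5: u_5=323/420 ∈ [19/27, 25/27) → index 5
j=6: u_6=383/420 ∈ [19/27, 25/27) → index 5

0 1 2 2 4 5 5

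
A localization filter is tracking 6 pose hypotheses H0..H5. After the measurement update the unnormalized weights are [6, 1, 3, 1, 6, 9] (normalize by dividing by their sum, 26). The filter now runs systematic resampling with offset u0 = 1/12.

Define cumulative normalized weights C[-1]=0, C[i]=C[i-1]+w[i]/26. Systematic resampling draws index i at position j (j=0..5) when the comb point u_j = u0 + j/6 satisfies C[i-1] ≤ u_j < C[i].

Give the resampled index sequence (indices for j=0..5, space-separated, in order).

0 1 3 4 5 5

C = [3/13, 7/26, 5/13, 11/26, 17/26, 1]
j=0: u_0=1/12 ∈ [0, 3/13) → index 0
j=1: u_1=1/4 ∈ [3/13, 7/26) → index 1
j=2: u_2=5/12 ∈ [5/13, 11/26) → index 3
j=3: u_3=7/12 ∈ [11/26, 17/26) → index 4
j=4: u_4=3/4 ∈ [17/26, 1) → index 5
j=5: u_5=11/12 ∈ [17/26, 1) → index 5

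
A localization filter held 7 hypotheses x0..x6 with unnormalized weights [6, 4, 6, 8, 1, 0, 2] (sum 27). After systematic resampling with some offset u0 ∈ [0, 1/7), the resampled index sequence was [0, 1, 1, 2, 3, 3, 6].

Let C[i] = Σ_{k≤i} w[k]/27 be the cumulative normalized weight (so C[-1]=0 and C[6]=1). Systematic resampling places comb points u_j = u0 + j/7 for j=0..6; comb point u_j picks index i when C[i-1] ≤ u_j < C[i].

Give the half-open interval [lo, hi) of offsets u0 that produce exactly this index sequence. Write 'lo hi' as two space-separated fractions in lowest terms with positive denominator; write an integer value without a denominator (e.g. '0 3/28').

5/63 16/189

C = [2/9, 10/27, 16/27, 8/9, 25/27, 25/27, 1]
j=0 picked index 0: u0 ∈ [0, 2/9)
j=1 picked index 1: u0 ∈ [5/63, 43/189)
j=2 picked index 1: u0 ∈ [-4/63, 16/189)
j=3 picked index 2: u0 ∈ [-11/189, 31/189)
j=4 picked index 3: u0 ∈ [4/189, 20/63)
j=5 picked index 3: u0 ∈ [-23/189, 11/63)
j=6 picked index 6: u0 ∈ [13/189, 1/7)
intersection: [5/63, 16/189)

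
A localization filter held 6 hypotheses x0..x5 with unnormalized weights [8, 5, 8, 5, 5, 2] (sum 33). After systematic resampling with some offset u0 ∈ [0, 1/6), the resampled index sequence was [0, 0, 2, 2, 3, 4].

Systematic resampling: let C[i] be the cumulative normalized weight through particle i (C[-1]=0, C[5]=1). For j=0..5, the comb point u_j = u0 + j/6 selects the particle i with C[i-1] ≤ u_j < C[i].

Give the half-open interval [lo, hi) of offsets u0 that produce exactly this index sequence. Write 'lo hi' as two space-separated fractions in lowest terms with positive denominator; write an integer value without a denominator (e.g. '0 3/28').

C = [8/33, 13/33, 7/11, 26/33, 31/33, 1]
j=0 picked index 0: u0 ∈ [0, 8/33)
j=1 picked index 0: u0 ∈ [-1/6, 5/66)
j=2 picked index 2: u0 ∈ [2/33, 10/33)
j=3 picked index 2: u0 ∈ [-7/66, 3/22)
j=4 picked index 3: u0 ∈ [-1/33, 4/33)
j=5 picked index 4: u0 ∈ [-1/22, 7/66)
intersection: [2/33, 5/66)

2/33 5/66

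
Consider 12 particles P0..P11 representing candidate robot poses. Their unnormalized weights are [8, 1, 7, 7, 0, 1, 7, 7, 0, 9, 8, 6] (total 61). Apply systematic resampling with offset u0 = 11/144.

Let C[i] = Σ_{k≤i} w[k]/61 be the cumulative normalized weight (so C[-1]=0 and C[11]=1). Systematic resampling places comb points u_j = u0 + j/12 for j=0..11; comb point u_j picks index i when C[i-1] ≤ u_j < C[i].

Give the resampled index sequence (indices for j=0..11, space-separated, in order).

0 2 2 3 6 6 7 9 9 10 11 11

C = [8/61, 9/61, 16/61, 23/61, 23/61, 24/61, 31/61, 38/61, 38/61, 47/61, 55/61, 1]
j=0: u_0=11/144 ∈ [0, 8/61) → index 0
j=1: u_1=23/144 ∈ [9/61, 16/61) → index 2
j=2: u_2=35/144 ∈ [9/61, 16/61) → index 2
j=3: u_3=47/144 ∈ [16/61, 23/61) → index 3
j=4: u_4=59/144 ∈ [24/61, 31/61) → index 6
j=5: u_5=71/144 ∈ [24/61, 31/61) → index 6
j=6: u_6=83/144 ∈ [31/61, 38/61) → index 7
j=7: u_7=95/144 ∈ [38/61, 47/61) → index 9
j=8: u_8=107/144 ∈ [38/61, 47/61) → index 9
j=9: u_9=119/144 ∈ [47/61, 55/61) → index 10
j=10: u_10=131/144 ∈ [55/61, 1) → index 11
j=11: u_11=143/144 ∈ [55/61, 1) → index 11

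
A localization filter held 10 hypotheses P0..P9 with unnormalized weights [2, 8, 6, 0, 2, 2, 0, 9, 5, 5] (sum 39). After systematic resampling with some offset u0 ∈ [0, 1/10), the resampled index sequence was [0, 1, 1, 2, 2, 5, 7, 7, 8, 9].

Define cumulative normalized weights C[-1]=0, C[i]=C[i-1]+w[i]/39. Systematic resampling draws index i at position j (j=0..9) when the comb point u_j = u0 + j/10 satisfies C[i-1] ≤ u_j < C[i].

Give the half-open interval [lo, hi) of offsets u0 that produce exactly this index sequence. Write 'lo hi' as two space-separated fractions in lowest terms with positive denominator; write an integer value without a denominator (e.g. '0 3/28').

C = [2/39, 10/39, 16/39, 16/39, 6/13, 20/39, 20/39, 29/39, 34/39, 1]
j=0 picked index 0: u0 ∈ [0, 2/39)
j=1 picked index 1: u0 ∈ [-19/390, 61/390)
j=2 picked index 1: u0 ∈ [-29/195, 11/195)
j=3 picked index 2: u0 ∈ [-17/390, 43/390)
j=4 picked index 2: u0 ∈ [-28/195, 2/195)
j=5 picked index 5: u0 ∈ [-1/26, 1/78)
j=6 picked index 7: u0 ∈ [-17/195, 28/195)
j=7 picked index 7: u0 ∈ [-73/390, 17/390)
j=8 picked index 8: u0 ∈ [-11/195, 14/195)
j=9 picked index 9: u0 ∈ [-11/390, 1/10)
intersection: [0, 2/195)

0 2/195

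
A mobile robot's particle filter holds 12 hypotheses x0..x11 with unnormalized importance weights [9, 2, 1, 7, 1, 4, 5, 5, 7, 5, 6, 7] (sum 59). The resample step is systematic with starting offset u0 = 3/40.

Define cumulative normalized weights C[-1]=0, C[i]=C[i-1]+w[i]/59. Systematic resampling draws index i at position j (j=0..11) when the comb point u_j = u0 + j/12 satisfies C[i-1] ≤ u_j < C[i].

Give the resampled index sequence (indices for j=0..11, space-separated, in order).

0 1 3 4 6 7 7 8 9 10 11 11

C = [9/59, 11/59, 12/59, 19/59, 20/59, 24/59, 29/59, 34/59, 41/59, 46/59, 52/59, 1]
j=0: u_0=3/40 ∈ [0, 9/59) → index 0
j=1: u_1=19/120 ∈ [9/59, 11/59) → index 1
j=2: u_2=29/120 ∈ [12/59, 19/59) → index 3
j=3: u_3=13/40 ∈ [19/59, 20/59) → index 4
j=4: u_4=49/120 ∈ [24/59, 29/59) → index 6
j=5: u_5=59/120 ∈ [29/59, 34/59) → index 7
j=6: u_6=23/40 ∈ [29/59, 34/59) → index 7
j=7: u_7=79/120 ∈ [34/59, 41/59) → index 8
j=8: u_8=89/120 ∈ [41/59, 46/59) → index 9
j=9: u_9=33/40 ∈ [46/59, 52/59) → index 10
j=10: u_10=109/120 ∈ [52/59, 1) → index 11
j=11: u_11=119/120 ∈ [52/59, 1) → index 11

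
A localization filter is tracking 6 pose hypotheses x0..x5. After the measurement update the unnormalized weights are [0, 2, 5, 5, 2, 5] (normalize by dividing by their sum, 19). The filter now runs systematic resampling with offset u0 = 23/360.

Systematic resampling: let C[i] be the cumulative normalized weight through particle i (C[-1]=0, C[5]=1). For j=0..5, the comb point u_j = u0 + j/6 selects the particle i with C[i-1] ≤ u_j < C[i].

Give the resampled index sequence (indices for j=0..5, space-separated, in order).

1 2 3 3 4 5

C = [0, 2/19, 7/19, 12/19, 14/19, 1]
j=0: u_0=23/360 ∈ [0, 2/19) → index 1
j=1: u_1=83/360 ∈ [2/19, 7/19) → index 2
j=2: u_2=143/360 ∈ [7/19, 12/19) → index 3
j=3: u_3=203/360 ∈ [7/19, 12/19) → index 3
j=4: u_4=263/360 ∈ [12/19, 14/19) → index 4
j=5: u_5=323/360 ∈ [14/19, 1) → index 5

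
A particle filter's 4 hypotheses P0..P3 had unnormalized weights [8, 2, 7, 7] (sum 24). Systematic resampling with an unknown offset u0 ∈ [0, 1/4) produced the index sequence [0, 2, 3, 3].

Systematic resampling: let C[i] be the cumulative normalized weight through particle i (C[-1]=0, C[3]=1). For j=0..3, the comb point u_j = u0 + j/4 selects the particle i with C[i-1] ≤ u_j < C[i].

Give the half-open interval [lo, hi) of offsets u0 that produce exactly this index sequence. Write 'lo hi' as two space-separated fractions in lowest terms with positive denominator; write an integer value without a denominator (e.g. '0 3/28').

5/24 1/4

C = [1/3, 5/12, 17/24, 1]
j=0 picked index 0: u0 ∈ [0, 1/3)
j=1 picked index 2: u0 ∈ [1/6, 11/24)
j=2 picked index 3: u0 ∈ [5/24, 1/2)
j=3 picked index 3: u0 ∈ [-1/24, 1/4)
intersection: [5/24, 1/4)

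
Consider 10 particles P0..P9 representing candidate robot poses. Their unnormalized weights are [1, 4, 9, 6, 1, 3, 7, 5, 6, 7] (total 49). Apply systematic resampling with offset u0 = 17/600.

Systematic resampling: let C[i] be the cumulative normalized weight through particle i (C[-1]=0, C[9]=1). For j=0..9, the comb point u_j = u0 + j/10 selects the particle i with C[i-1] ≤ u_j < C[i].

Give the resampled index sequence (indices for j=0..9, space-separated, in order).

1 2 2 3 4 6 6 7 8 9

C = [1/49, 5/49, 2/7, 20/49, 3/7, 24/49, 31/49, 36/49, 6/7, 1]
j=0: u_0=17/600 ∈ [1/49, 5/49) → index 1
j=1: u_1=77/600 ∈ [5/49, 2/7) → index 2
j=2: u_2=137/600 ∈ [5/49, 2/7) → index 2
j=3: u_3=197/600 ∈ [2/7, 20/49) → index 3
j=4: u_4=257/600 ∈ [20/49, 3/7) → index 4
j=5: u_5=317/600 ∈ [24/49, 31/49) → index 6
j=6: u_6=377/600 ∈ [24/49, 31/49) → index 6
j=7: u_7=437/600 ∈ [31/49, 36/49) → index 7
j=8: u_8=497/600 ∈ [36/49, 6/7) → index 8
j=9: u_9=557/600 ∈ [6/7, 1) → index 9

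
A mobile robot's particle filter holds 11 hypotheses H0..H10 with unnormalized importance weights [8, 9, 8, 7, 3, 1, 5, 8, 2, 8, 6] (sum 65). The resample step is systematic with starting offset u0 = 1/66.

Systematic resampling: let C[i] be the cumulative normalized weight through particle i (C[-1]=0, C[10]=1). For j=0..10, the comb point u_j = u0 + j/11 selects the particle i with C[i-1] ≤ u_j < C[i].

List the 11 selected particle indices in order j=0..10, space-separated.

C = [8/65, 17/65, 5/13, 32/65, 7/13, 36/65, 41/65, 49/65, 51/65, 59/65, 1]
j=0: u_0=1/66 ∈ [0, 8/65) → index 0
j=1: u_1=7/66 ∈ [0, 8/65) → index 0
j=2: u_2=13/66 ∈ [8/65, 17/65) → index 1
j=3: u_3=19/66 ∈ [17/65, 5/13) → index 2
j=4: u_4=25/66 ∈ [17/65, 5/13) → index 2
j=5: u_5=31/66 ∈ [5/13, 32/65) → index 3
j=6: u_6=37/66 ∈ [36/65, 41/65) → index 6
j=7: u_7=43/66 ∈ [41/65, 49/65) → index 7
j=8: u_8=49/66 ∈ [41/65, 49/65) → index 7
j=9: u_9=5/6 ∈ [51/65, 59/65) → index 9
j=10: u_10=61/66 ∈ [59/65, 1) → index 10

0 0 1 2 2 3 6 7 7 9 10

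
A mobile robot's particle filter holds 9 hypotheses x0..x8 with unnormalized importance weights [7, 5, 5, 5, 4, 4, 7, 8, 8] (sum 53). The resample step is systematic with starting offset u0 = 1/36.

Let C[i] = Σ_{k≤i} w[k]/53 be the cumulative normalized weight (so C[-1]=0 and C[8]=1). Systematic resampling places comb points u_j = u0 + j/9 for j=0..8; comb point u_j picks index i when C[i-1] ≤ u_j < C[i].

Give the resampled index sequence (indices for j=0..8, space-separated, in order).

C = [7/53, 12/53, 17/53, 22/53, 26/53, 30/53, 37/53, 45/53, 1]
j=0: u_0=1/36 ∈ [0, 7/53) → index 0
j=1: u_1=5/36 ∈ [7/53, 12/53) → index 1
j=2: u_2=1/4 ∈ [12/53, 17/53) → index 2
j=3: u_3=13/36 ∈ [17/53, 22/53) → index 3
j=4: u_4=17/36 ∈ [22/53, 26/53) → index 4
j=5: u_5=7/12 ∈ [30/53, 37/53) → index 6
j=6: u_6=25/36 ∈ [30/53, 37/53) → index 6
j=7: u_7=29/36 ∈ [37/53, 45/53) → index 7
j=8: u_8=11/12 ∈ [45/53, 1) → index 8

0 1 2 3 4 6 6 7 8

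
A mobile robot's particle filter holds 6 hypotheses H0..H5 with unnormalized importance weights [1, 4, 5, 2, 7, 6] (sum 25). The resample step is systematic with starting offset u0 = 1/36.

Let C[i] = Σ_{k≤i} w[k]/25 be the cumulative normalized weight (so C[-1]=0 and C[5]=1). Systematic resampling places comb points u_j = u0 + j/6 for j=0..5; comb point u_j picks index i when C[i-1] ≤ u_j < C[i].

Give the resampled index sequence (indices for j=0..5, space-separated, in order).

C = [1/25, 1/5, 2/5, 12/25, 19/25, 1]
j=0: u_0=1/36 ∈ [0, 1/25) → index 0
j=1: u_1=7/36 ∈ [1/25, 1/5) → index 1
j=2: u_2=13/36 ∈ [1/5, 2/5) → index 2
j=3: u_3=19/36 ∈ [12/25, 19/25) → index 4
j=4: u_4=25/36 ∈ [12/25, 19/25) → index 4
j=5: u_5=31/36 ∈ [19/25, 1) → index 5

0 1 2 4 4 5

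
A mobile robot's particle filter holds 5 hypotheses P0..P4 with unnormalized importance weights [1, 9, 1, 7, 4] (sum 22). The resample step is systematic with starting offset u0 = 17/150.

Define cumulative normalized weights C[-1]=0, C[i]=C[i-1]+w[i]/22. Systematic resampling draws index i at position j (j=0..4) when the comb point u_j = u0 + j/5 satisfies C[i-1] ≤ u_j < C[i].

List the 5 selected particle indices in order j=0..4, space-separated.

1 1 3 3 4

C = [1/22, 5/11, 1/2, 9/11, 1]
j=0: u_0=17/150 ∈ [1/22, 5/11) → index 1
j=1: u_1=47/150 ∈ [1/22, 5/11) → index 1
j=2: u_2=77/150 ∈ [1/2, 9/11) → index 3
j=3: u_3=107/150 ∈ [1/2, 9/11) → index 3
j=4: u_4=137/150 ∈ [9/11, 1) → index 4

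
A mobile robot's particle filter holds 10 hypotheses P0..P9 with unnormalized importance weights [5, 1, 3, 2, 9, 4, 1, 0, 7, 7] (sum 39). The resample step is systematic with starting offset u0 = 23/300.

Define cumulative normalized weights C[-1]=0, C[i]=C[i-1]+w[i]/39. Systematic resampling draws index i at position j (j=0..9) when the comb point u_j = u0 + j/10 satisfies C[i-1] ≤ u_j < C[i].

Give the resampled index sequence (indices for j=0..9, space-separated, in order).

0 2 3 4 4 5 8 8 9 9

C = [5/39, 2/13, 3/13, 11/39, 20/39, 8/13, 25/39, 25/39, 32/39, 1]
j=0: u_0=23/300 ∈ [0, 5/39) → index 0
j=1: u_1=53/300 ∈ [2/13, 3/13) → index 2
j=2: u_2=83/300 ∈ [3/13, 11/39) → index 3
j=3: u_3=113/300 ∈ [11/39, 20/39) → index 4
j=4: u_4=143/300 ∈ [11/39, 20/39) → index 4
j=5: u_5=173/300 ∈ [20/39, 8/13) → index 5
j=6: u_6=203/300 ∈ [25/39, 32/39) → index 8
j=7: u_7=233/300 ∈ [25/39, 32/39) → index 8
j=8: u_8=263/300 ∈ [32/39, 1) → index 9
j=9: u_9=293/300 ∈ [32/39, 1) → index 9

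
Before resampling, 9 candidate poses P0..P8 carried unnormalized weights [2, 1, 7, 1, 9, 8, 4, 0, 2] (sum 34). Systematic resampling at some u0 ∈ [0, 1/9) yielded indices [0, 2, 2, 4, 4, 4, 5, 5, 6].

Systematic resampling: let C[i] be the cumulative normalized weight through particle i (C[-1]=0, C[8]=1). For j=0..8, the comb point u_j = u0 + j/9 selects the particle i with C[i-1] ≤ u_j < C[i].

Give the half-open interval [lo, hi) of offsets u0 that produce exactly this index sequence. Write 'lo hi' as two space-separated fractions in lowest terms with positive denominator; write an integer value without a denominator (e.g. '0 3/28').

C = [1/17, 3/34, 5/17, 11/34, 10/17, 14/17, 16/17, 16/17, 1]
j=0 picked index 0: u0 ∈ [0, 1/17)
j=1 picked index 2: u0 ∈ [-7/306, 28/153)
j=2 picked index 2: u0 ∈ [-41/306, 11/153)
j=3 picked index 4: u0 ∈ [-1/102, 13/51)
j=4 picked index 4: u0 ∈ [-37/306, 22/153)
j=5 picked index 4: u0 ∈ [-71/306, 5/153)
j=6 picked index 5: u0 ∈ [-4/51, 8/51)
j=7 picked index 5: u0 ∈ [-29/153, 7/153)
j=8 picked index 6: u0 ∈ [-10/153, 8/153)
intersection: [0, 5/153)

0 5/153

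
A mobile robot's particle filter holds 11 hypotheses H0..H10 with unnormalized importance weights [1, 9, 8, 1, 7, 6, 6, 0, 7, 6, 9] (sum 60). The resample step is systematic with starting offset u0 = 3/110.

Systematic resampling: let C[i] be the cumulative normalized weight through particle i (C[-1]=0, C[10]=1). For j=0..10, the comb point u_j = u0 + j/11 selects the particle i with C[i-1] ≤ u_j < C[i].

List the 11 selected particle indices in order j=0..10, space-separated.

1 1 2 3 4 5 6 8 9 9 10

C = [1/60, 1/6, 3/10, 19/60, 13/30, 8/15, 19/30, 19/30, 3/4, 17/20, 1]
j=0: u_0=3/110 ∈ [1/60, 1/6) → index 1
j=1: u_1=13/110 ∈ [1/60, 1/6) → index 1
j=2: u_2=23/110 ∈ [1/6, 3/10) → index 2
j=3: u_3=3/10 ∈ [3/10, 19/60) → index 3
j=4: u_4=43/110 ∈ [19/60, 13/30) → index 4
j=5: u_5=53/110 ∈ [13/30, 8/15) → index 5
j=6: u_6=63/110 ∈ [8/15, 19/30) → index 6
j=7: u_7=73/110 ∈ [19/30, 3/4) → index 8
j=8: u_8=83/110 ∈ [3/4, 17/20) → index 9
j=9: u_9=93/110 ∈ [3/4, 17/20) → index 9
j=10: u_10=103/110 ∈ [17/20, 1) → index 10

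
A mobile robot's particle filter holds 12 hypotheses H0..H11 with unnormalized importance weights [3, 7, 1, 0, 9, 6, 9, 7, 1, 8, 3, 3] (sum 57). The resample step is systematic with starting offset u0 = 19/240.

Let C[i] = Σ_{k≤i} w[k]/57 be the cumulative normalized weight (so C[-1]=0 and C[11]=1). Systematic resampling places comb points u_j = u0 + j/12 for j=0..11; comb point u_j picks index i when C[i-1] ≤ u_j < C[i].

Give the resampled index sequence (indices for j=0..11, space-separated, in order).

1 1 4 4 5 6 6 7 8 9 10 11

C = [1/19, 10/57, 11/57, 11/57, 20/57, 26/57, 35/57, 14/19, 43/57, 17/19, 18/19, 1]
j=0: u_0=19/240 ∈ [1/19, 10/57) → index 1
j=1: u_1=13/80 ∈ [1/19, 10/57) → index 1
j=2: u_2=59/240 ∈ [11/57, 20/57) → index 4
j=3: u_3=79/240 ∈ [11/57, 20/57) → index 4
j=4: u_4=33/80 ∈ [20/57, 26/57) → index 5
j=5: u_5=119/240 ∈ [26/57, 35/57) → index 6
j=6: u_6=139/240 ∈ [26/57, 35/57) → index 6
j=7: u_7=53/80 ∈ [35/57, 14/19) → index 7
j=8: u_8=179/240 ∈ [14/19, 43/57) → index 8
j=9: u_9=199/240 ∈ [43/57, 17/19) → index 9
j=10: u_10=73/80 ∈ [17/19, 18/19) → index 10
j=11: u_11=239/240 ∈ [18/19, 1) → index 11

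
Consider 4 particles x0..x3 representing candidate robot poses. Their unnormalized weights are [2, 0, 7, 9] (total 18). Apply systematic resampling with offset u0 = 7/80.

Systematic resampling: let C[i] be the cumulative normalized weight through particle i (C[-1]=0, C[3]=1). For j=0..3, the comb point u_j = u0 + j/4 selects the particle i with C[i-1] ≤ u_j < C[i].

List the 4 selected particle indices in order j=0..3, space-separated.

0 2 3 3

C = [1/9, 1/9, 1/2, 1]
j=0: u_0=7/80 ∈ [0, 1/9) → index 0
j=1: u_1=27/80 ∈ [1/9, 1/2) → index 2
j=2: u_2=47/80 ∈ [1/2, 1) → index 3
j=3: u_3=67/80 ∈ [1/2, 1) → index 3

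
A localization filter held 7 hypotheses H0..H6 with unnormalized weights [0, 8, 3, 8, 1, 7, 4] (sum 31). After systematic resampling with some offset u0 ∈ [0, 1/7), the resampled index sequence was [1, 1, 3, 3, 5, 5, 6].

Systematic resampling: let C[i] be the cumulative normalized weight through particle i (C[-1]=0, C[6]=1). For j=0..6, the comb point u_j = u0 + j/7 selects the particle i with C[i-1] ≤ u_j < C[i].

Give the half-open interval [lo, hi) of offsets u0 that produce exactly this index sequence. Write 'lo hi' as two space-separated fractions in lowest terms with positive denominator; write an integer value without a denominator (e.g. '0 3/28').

C = [0, 8/31, 11/31, 19/31, 20/31, 27/31, 1]
j=0 picked index 1: u0 ∈ [0, 8/31)
j=1 picked index 1: u0 ∈ [-1/7, 25/217)
j=2 picked index 3: u0 ∈ [15/217, 71/217)
j=3 picked index 3: u0 ∈ [-16/217, 40/217)
j=4 picked index 5: u0 ∈ [16/217, 65/217)
j=5 picked index 5: u0 ∈ [-15/217, 34/217)
j=6 picked index 6: u0 ∈ [3/217, 1/7)
intersection: [16/217, 25/217)

16/217 25/217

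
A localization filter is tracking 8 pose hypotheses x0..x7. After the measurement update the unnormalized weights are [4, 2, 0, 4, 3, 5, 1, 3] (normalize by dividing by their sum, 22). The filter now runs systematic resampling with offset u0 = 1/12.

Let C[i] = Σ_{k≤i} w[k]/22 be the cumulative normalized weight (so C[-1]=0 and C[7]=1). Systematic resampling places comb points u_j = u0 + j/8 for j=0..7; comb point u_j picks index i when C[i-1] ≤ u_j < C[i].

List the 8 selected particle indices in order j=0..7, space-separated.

0 1 3 4 4 5 6 7

C = [2/11, 3/11, 3/11, 5/11, 13/22, 9/11, 19/22, 1]
j=0: u_0=1/12 ∈ [0, 2/11) → index 0
j=1: u_1=5/24 ∈ [2/11, 3/11) → index 1
j=2: u_2=1/3 ∈ [3/11, 5/11) → index 3
j=3: u_3=11/24 ∈ [5/11, 13/22) → index 4
j=4: u_4=7/12 ∈ [5/11, 13/22) → index 4
j=5: u_5=17/24 ∈ [13/22, 9/11) → index 5
j=6: u_6=5/6 ∈ [9/11, 19/22) → index 6
j=7: u_7=23/24 ∈ [19/22, 1) → index 7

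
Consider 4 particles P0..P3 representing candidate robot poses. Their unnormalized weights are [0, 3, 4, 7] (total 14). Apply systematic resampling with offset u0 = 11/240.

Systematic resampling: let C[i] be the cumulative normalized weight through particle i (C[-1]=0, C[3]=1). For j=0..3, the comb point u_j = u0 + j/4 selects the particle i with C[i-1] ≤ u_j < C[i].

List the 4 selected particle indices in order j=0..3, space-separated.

1 2 3 3

C = [0, 3/14, 1/2, 1]
j=0: u_0=11/240 ∈ [0, 3/14) → index 1
j=1: u_1=71/240 ∈ [3/14, 1/2) → index 2
j=2: u_2=131/240 ∈ [1/2, 1) → index 3
j=3: u_3=191/240 ∈ [1/2, 1) → index 3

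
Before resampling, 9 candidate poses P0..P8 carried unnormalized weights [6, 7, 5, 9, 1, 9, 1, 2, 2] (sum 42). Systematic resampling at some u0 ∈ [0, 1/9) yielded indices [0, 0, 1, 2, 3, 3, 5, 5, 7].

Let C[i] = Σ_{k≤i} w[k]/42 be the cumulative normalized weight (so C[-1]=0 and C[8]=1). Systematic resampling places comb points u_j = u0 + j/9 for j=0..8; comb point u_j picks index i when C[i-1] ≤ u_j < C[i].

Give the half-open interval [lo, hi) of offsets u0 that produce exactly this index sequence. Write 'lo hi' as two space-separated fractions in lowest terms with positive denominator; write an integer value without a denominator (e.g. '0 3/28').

1/63 2/63

C = [1/7, 13/42, 3/7, 9/14, 2/3, 37/42, 19/21, 20/21, 1]
j=0 picked index 0: u0 ∈ [0, 1/7)
j=1 picked index 0: u0 ∈ [-1/9, 2/63)
j=2 picked index 1: u0 ∈ [-5/63, 11/126)
j=3 picked index 2: u0 ∈ [-1/42, 2/21)
j=4 picked index 3: u0 ∈ [-1/63, 25/126)
j=5 picked index 3: u0 ∈ [-8/63, 11/126)
j=6 picked index 5: u0 ∈ [0, 3/14)
j=7 picked index 5: u0 ∈ [-1/9, 13/126)
j=8 picked index 7: u0 ∈ [1/63, 4/63)
intersection: [1/63, 2/63)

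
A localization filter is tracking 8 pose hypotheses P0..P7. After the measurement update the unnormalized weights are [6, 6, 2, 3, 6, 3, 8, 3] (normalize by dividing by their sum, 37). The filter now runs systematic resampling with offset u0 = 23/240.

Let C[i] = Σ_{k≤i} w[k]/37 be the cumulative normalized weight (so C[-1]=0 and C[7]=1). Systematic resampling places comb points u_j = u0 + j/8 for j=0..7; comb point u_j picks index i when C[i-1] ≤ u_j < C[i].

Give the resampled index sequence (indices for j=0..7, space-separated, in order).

C = [6/37, 12/37, 14/37, 17/37, 23/37, 26/37, 34/37, 1]
j=0: u_0=23/240 ∈ [0, 6/37) → index 0
j=1: u_1=53/240 ∈ [6/37, 12/37) → index 1
j=2: u_2=83/240 ∈ [12/37, 14/37) → index 2
j=3: u_3=113/240 ∈ [17/37, 23/37) → index 4
j=4: u_4=143/240 ∈ [17/37, 23/37) → index 4
j=5: u_5=173/240 ∈ [26/37, 34/37) → index 6
j=6: u_6=203/240 ∈ [26/37, 34/37) → index 6
j=7: u_7=233/240 ∈ [34/37, 1) → index 7

0 1 2 4 4 6 6 7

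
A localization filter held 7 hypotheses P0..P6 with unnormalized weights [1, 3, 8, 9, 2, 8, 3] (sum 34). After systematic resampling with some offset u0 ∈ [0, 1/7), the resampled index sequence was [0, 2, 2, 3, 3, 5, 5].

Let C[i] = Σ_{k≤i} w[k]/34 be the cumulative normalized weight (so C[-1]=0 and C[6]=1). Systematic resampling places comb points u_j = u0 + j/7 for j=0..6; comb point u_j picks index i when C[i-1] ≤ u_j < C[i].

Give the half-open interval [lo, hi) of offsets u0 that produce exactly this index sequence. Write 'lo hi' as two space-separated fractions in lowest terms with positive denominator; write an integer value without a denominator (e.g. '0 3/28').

0 1/34

C = [1/34, 2/17, 6/17, 21/34, 23/34, 31/34, 1]
j=0 picked index 0: u0 ∈ [0, 1/34)
j=1 picked index 2: u0 ∈ [-3/119, 25/119)
j=2 picked index 2: u0 ∈ [-20/119, 8/119)
j=3 picked index 3: u0 ∈ [-9/119, 45/238)
j=4 picked index 3: u0 ∈ [-26/119, 11/238)
j=5 picked index 5: u0 ∈ [-9/238, 47/238)
j=6 picked index 5: u0 ∈ [-43/238, 13/238)
intersection: [0, 1/34)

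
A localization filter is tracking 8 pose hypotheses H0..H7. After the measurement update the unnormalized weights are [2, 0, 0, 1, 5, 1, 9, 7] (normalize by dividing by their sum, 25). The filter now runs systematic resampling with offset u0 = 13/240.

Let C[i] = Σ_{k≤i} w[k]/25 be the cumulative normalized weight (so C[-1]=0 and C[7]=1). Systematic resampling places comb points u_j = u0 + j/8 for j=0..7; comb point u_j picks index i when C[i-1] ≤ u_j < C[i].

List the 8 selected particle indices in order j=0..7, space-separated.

0 4 4 6 6 6 7 7

C = [2/25, 2/25, 2/25, 3/25, 8/25, 9/25, 18/25, 1]
j=0: u_0=13/240 ∈ [0, 2/25) → index 0
j=1: u_1=43/240 ∈ [3/25, 8/25) → index 4
j=2: u_2=73/240 ∈ [3/25, 8/25) → index 4
j=3: u_3=103/240 ∈ [9/25, 18/25) → index 6
j=4: u_4=133/240 ∈ [9/25, 18/25) → index 6
j=5: u_5=163/240 ∈ [9/25, 18/25) → index 6
j=6: u_6=193/240 ∈ [18/25, 1) → index 7
j=7: u_7=223/240 ∈ [18/25, 1) → index 7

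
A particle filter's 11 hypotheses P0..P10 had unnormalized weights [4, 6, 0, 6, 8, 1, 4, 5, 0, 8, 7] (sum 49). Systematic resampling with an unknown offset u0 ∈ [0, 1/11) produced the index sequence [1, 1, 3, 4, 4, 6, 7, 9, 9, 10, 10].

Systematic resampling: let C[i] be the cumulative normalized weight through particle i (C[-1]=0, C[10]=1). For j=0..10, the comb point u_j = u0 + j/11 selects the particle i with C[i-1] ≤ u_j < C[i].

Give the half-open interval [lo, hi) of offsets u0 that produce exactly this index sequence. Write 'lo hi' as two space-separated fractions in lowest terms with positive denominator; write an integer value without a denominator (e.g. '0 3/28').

4/49 1/11

C = [4/49, 10/49, 10/49, 16/49, 24/49, 25/49, 29/49, 34/49, 34/49, 6/7, 1]
j=0 picked index 1: u0 ∈ [4/49, 10/49)
j=1 picked index 1: u0 ∈ [-5/539, 61/539)
j=2 picked index 3: u0 ∈ [12/539, 78/539)
j=3 picked index 4: u0 ∈ [29/539, 117/539)
j=4 picked index 4: u0 ∈ [-20/539, 68/539)
j=5 picked index 6: u0 ∈ [30/539, 74/539)
j=6 picked index 7: u0 ∈ [25/539, 80/539)
j=7 picked index 9: u0 ∈ [31/539, 17/77)
j=8 picked index 9: u0 ∈ [-18/539, 10/77)
j=9 picked index 10: u0 ∈ [3/77, 2/11)
j=10 picked index 10: u0 ∈ [-4/77, 1/11)
intersection: [4/49, 1/11)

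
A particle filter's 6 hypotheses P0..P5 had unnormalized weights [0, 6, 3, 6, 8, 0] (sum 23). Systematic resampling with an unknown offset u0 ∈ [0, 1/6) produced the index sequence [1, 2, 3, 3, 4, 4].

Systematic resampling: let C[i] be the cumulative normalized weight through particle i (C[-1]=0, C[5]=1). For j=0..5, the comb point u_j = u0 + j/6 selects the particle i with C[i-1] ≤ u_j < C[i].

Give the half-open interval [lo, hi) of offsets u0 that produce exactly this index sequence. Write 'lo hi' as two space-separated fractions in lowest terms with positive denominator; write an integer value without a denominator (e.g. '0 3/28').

C = [0, 6/23, 9/23, 15/23, 1, 1]
j=0 picked index 1: u0 ∈ [0, 6/23)
j=1 picked index 2: u0 ∈ [13/138, 31/138)
j=2 picked index 3: u0 ∈ [4/69, 22/69)
j=3 picked index 3: u0 ∈ [-5/46, 7/46)
j=4 picked index 4: u0 ∈ [-1/69, 1/3)
j=5 picked index 4: u0 ∈ [-25/138, 1/6)
intersection: [13/138, 7/46)

13/138 7/46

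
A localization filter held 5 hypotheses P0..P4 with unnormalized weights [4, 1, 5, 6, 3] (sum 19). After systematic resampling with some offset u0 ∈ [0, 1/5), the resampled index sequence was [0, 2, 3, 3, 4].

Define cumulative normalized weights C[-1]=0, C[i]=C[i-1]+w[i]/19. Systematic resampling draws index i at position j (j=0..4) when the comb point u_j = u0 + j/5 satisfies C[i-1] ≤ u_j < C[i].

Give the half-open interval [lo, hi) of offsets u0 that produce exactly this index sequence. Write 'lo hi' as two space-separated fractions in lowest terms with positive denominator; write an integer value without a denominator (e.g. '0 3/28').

C = [4/19, 5/19, 10/19, 16/19, 1]
j=0 picked index 0: u0 ∈ [0, 4/19)
j=1 picked index 2: u0 ∈ [6/95, 31/95)
j=2 picked index 3: u0 ∈ [12/95, 42/95)
j=3 picked index 3: u0 ∈ [-7/95, 23/95)
j=4 picked index 4: u0 ∈ [4/95, 1/5)
intersection: [12/95, 1/5)

12/95 1/5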